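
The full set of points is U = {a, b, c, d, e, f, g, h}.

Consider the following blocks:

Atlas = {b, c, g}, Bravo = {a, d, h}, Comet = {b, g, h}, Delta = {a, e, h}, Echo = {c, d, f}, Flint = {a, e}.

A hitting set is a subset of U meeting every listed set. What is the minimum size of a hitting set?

3

T = {d, e, g} meets every block (each contains at least one member of T), and |T| = 3.
The blocks Comet, Echo, Flint are pairwise disjoint, so any hitting set needs a separate point for each — at least 3. Hence 3 is optimal.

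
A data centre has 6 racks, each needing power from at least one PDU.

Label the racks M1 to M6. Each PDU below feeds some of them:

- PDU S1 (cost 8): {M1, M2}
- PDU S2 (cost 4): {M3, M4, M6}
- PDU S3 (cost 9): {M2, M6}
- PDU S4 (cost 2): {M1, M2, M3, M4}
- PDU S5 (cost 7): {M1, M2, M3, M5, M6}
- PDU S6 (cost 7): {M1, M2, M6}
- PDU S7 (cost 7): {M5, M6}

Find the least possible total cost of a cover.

S4, S7 together cover every rack (S4 ∪ S7 = {M1, M2, M3, M4, M5, M6}); total cost 2 + 7 = 9.
No covering selection has total cost below 9.

9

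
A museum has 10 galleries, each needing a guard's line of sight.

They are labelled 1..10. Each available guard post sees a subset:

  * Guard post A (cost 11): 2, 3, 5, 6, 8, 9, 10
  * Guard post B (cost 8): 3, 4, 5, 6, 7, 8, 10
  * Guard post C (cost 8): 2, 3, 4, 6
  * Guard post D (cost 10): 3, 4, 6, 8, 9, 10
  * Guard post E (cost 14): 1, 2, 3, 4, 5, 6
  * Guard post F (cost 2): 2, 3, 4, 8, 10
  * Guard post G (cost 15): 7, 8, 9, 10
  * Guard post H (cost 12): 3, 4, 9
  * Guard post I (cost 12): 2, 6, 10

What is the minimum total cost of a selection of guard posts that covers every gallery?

29

E, G together cover every gallery (E ∪ G = {1, 2, 3, 4, 5, 6, 7, 8, 9, 10}); total cost 14 + 15 = 29.
The greedy pick F, B, D, E costs 34; no covering selection beats 29.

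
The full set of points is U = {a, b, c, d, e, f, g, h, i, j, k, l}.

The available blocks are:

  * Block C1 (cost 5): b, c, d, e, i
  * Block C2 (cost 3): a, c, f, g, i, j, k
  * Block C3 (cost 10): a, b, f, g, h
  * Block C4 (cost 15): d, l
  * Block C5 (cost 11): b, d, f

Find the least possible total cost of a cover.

C1, C2, C3, C4 together cover every point (C1 ∪ C2 ∪ C3 ∪ C4 = {a, b, c, d, e, f, g, h, i, j, k, l}); total cost 5 + 3 + 10 + 15 = 33.
No covering selection has total cost below 33.

33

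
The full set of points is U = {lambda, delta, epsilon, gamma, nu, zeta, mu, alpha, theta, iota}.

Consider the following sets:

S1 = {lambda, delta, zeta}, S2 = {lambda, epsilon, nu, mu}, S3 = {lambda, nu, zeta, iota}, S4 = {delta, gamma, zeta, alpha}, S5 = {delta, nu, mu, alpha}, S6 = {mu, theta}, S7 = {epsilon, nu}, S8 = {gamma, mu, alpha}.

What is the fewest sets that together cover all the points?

Take {S3, S4, S6, S7}. Their union is {lambda, delta, epsilon, gamma, nu, zeta, mu, alpha, theta, iota}, which is all 10 points.
No 3 of the 8 sets cover everything (all 56 combinations miss at least one point), so 4 is optimal.

4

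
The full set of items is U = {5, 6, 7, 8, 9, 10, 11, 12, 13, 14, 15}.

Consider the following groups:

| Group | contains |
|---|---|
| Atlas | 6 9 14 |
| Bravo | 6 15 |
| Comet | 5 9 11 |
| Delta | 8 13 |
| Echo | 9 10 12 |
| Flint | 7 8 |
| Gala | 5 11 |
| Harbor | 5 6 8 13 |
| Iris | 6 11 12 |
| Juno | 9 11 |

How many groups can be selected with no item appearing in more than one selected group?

Bravo, Echo, Flint, Gala are pairwise disjoint (Bravo={6,15}; Echo={9,10,12}; Flint={7,8}; Gala={5,11}).
Every remaining group overlaps one of these, and no 5 of the listed groups are pairwise disjoint, so 4 is the maximum.

4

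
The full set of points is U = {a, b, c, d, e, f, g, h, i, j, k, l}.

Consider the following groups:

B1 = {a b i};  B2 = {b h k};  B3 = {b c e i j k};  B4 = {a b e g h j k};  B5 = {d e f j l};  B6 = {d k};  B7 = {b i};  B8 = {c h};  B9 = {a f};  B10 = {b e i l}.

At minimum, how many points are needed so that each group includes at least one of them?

T = {b, c, f, k} meets every group (each contains at least one member of T), and |T| = 4.
The groups B6, B7, B8, B9 are pairwise disjoint, so any hitting set needs a separate point for each — at least 4. Hence 4 is optimal.

4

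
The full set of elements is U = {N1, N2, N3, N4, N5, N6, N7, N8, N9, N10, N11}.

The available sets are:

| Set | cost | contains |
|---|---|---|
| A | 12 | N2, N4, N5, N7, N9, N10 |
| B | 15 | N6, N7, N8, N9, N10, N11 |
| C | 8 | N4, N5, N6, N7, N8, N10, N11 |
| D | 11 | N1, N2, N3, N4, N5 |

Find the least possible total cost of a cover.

B, D together cover every element (B ∪ D = {N1, N2, N3, N4, N5, N6, N7, N8, N9, N10, N11}); total cost 15 + 11 = 26.
The greedy pick C, D, A costs 31; no covering selection beats 26.

26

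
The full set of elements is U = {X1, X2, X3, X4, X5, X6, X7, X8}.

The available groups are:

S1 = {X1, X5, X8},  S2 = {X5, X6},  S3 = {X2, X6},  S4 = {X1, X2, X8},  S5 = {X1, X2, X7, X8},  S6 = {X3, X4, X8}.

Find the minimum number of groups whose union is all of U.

3

S2 and S5 and S6 together: S2 ∪ S5 ∪ S6 = {X1, X2, X3, X4, X5, X6, X7, X8} — every element is covered.
Only S6 contains X3, so S6 is forced; the remaining 5 elements need at least 2 more groups (each remaining group adds at most 3) — so at least 3 groups are needed, and 3 is optimal.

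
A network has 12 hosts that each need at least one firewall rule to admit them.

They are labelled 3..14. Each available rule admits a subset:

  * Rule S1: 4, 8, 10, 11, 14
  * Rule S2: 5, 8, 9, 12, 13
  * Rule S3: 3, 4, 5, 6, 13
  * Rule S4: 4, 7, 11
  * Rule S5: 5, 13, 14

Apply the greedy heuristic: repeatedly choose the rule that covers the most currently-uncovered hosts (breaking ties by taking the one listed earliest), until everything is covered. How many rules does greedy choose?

4

Greedy: pick S1 (covers 5 new) → pick S2 (covers 4 new) → pick S3 (covers 2 new) → pick S4 (covers 1 new). Total picks: 4.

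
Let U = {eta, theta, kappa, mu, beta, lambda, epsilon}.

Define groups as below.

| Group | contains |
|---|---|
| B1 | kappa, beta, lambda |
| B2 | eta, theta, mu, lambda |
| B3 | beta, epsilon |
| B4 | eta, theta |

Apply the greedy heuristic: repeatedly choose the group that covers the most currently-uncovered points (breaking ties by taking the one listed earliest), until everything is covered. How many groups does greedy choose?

Greedy: pick B2 (covers 4 new) → pick B1 (covers 2 new) → pick B3 (covers 1 new). Total picks: 3.

3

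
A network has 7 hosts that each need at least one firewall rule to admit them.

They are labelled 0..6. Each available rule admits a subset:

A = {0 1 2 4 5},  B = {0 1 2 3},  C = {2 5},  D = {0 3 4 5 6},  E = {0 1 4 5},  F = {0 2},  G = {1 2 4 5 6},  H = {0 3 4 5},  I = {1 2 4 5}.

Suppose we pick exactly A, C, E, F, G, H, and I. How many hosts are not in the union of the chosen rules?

Union of A, C, E, F, G, H, I = {0, 1, 2, 3, 4, 5, 6} — that's every host, so 0 are uncovered.

0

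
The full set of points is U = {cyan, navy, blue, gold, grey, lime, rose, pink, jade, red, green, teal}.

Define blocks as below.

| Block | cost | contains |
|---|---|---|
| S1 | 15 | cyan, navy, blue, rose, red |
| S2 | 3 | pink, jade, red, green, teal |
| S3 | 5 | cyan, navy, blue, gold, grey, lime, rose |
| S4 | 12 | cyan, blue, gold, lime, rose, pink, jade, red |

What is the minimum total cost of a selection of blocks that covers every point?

S2, S3 together cover every point (S2 ∪ S3 = {cyan, navy, blue, gold, grey, lime, rose, pink, jade, red, green, teal}); total cost 3 + 5 = 8.
No covering selection has total cost below 8.

8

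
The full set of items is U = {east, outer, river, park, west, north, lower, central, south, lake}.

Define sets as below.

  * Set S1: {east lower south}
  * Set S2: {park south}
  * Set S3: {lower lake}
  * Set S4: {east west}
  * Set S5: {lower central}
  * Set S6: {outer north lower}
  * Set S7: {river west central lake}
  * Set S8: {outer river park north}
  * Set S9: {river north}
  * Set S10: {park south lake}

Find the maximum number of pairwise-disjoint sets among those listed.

S2, S4, S5, S9 are pairwise disjoint (S2={park,south}; S4={east,west}; S5={lower,central}; S9={river,north}).
Every remaining set overlaps one of these, and no 5 of the listed sets are pairwise disjoint, so 4 is the maximum.

4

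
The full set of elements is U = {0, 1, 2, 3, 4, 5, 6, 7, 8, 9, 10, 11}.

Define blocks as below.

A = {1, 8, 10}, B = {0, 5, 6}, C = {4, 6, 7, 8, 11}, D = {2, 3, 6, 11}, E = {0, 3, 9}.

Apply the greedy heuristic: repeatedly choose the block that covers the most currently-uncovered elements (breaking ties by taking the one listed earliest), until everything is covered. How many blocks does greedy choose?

5

Greedy: pick C (covers 5 new) → pick E (covers 3 new) → pick A (covers 2 new) → pick B (covers 1 new) → pick D (covers 1 new). Total picks: 5.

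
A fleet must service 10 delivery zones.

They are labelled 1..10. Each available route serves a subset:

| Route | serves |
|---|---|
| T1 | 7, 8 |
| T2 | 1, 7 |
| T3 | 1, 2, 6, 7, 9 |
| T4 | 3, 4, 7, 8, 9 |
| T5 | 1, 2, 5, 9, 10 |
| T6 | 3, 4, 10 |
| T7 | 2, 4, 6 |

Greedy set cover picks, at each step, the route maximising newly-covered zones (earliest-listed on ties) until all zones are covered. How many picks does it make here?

3

Greedy: pick T3 (covers 5 new) → pick T4 (covers 3 new) → pick T5 (covers 2 new). Total picks: 3.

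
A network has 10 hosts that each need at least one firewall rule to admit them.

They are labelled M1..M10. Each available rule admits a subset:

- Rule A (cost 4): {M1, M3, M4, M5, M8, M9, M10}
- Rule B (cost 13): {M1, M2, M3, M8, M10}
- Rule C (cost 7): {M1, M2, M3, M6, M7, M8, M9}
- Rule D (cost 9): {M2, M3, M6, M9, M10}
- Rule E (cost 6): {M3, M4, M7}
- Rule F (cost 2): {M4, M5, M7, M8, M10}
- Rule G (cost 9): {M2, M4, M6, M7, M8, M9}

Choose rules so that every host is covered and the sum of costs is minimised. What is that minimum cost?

9

C, F together cover every host (C ∪ F = {M1, M2, M3, M4, M5, M6, M7, M8, M9, M10}); total cost 7 + 2 = 9.
The greedy pick F, A, C costs 13; no covering selection beats 9.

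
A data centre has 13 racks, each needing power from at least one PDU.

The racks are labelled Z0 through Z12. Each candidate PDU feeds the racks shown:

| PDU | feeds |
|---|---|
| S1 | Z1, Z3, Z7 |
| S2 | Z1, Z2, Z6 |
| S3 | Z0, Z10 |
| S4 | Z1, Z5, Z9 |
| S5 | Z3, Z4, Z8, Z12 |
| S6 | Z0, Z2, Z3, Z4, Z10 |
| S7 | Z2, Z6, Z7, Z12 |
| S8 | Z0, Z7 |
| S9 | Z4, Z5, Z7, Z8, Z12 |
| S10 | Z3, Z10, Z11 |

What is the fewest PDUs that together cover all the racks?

S2 and S3 and S4 and S9 and S10 together: S2 ∪ S3 ∪ S4 ∪ S9 ∪ S10 = {Z0, Z1, Z2, Z3, Z4, Z5, Z6, Z7, Z8, Z9, Z10, Z11, Z12} — every rack is covered.
No 4 of the 10 PDUs cover everything (all 210 combinations miss at least one rack), so 5 is optimal.

5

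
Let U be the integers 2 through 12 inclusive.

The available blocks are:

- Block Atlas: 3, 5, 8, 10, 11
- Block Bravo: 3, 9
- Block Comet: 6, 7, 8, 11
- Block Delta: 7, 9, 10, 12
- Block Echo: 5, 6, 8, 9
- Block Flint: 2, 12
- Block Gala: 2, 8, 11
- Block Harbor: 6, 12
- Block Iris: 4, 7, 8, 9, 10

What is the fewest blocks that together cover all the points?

Atlas, Comet, Flint, and Iris cover everything between them: the union {2, 3, 4, 5, 6, 7, 8, 9, 10, 11, 12} is all of U.
No 3 of the 9 blocks cover everything (all 84 combinations miss at least one point), so 4 is optimal.

4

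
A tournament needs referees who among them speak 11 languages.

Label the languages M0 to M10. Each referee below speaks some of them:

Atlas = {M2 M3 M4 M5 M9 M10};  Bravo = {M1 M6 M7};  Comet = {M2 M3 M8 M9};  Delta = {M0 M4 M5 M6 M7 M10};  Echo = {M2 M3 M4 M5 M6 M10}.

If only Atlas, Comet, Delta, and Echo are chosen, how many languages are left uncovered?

Union of Atlas, Comet, Delta, Echo = {M0, M2, M3, M4, M5, M6, M7, M8, M9, M10}.
Not covered: M1 — 1 language.

1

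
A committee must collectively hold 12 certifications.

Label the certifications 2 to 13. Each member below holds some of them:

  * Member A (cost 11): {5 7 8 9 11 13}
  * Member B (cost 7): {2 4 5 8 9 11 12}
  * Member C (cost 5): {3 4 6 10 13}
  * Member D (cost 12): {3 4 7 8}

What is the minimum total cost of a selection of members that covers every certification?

A, B, C together cover every certification (A ∪ B ∪ C = {2, 3, 4, 5, 6, 7, 8, 9, 10, 11, 12, 13}); total cost 11 + 7 + 5 = 23.
No covering selection has total cost below 23.

23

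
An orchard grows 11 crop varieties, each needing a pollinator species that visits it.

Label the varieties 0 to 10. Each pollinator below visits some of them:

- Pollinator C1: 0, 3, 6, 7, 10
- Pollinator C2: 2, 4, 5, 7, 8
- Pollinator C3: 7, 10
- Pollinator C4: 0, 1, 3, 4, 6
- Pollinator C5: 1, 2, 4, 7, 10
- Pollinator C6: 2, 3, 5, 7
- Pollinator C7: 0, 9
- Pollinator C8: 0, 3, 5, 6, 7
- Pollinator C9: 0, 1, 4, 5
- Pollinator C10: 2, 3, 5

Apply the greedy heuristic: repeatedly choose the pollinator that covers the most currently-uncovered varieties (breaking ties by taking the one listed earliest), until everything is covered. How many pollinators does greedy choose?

4

Greedy: pick C1 (covers 5 new) → pick C2 (covers 4 new) → pick C4 (covers 1 new) → pick C7 (covers 1 new). Total picks: 4.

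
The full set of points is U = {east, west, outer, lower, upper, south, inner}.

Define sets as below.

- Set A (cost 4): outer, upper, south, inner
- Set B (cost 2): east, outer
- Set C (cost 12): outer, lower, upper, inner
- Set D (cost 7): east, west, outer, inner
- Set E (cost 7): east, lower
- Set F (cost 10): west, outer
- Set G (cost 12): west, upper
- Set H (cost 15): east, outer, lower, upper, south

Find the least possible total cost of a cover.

18

A, D, E together cover every point (A ∪ D ∪ E = {east, west, outer, lower, upper, south, inner}); total cost 4 + 7 + 7 = 18.
The greedy pick A, B, D, E costs 20; no covering selection beats 18.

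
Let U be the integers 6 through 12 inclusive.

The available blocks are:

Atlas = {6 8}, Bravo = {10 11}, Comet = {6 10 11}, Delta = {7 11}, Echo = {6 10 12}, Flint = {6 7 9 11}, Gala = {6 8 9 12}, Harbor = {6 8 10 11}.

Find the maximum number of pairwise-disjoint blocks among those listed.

Delta, Gala are pairwise disjoint (Delta={7,11}; Gala={6,8,9,12}).
Every remaining block overlaps one of these, and no 3 of the listed blocks are pairwise disjoint, so 2 is the maximum.

2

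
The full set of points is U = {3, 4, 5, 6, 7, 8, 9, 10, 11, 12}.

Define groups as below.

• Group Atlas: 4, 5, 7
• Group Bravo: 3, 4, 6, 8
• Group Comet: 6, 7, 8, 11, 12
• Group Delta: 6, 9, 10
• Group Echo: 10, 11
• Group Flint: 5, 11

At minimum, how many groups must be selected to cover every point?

Atlas, Bravo, Comet, and Delta cover everything between them: the union {3, 4, 5, 6, 7, 8, 9, 10, 11, 12} is all of U.
Only Comet contains 12, so Comet is forced; the remaining 5 points need at least 3 more groups (each remaining group adds at most 2) — so at least 4 groups are needed, and 4 is optimal.

4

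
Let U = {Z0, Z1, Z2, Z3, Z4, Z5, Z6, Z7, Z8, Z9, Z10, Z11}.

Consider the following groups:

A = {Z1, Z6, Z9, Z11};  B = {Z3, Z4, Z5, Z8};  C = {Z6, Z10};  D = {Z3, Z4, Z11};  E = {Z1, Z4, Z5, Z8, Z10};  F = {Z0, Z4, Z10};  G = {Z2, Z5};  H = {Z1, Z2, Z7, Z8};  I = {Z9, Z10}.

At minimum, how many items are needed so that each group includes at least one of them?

The 4 items {Z1, Z3, Z5, Z10} hit every group.
No choice of 3 items meets every group, so 4 is the minimum.

4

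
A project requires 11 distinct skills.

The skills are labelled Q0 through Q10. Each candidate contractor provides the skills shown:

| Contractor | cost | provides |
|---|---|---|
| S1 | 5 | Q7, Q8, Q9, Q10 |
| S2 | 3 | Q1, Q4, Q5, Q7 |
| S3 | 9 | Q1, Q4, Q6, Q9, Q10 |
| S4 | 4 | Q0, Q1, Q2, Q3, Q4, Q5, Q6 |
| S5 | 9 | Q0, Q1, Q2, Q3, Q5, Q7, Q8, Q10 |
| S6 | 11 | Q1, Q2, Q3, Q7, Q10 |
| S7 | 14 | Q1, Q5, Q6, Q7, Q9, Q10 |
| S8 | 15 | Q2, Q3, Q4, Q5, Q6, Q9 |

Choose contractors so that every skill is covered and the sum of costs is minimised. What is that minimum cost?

S1, S4 together cover every skill (S1 ∪ S4 = {Q0, Q1, Q2, Q3, Q4, Q5, Q6, Q7, Q8, Q9, Q10}); total cost 5 + 4 = 9.
No covering selection has total cost below 9.

9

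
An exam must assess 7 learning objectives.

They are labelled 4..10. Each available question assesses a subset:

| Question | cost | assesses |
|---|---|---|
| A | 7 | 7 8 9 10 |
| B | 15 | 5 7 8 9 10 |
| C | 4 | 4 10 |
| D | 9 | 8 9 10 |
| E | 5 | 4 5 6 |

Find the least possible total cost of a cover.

12

A, E together cover every objective (A ∪ E = {4, 5, 6, 7, 8, 9, 10}); total cost 7 + 5 = 12.
No covering selection has total cost below 12.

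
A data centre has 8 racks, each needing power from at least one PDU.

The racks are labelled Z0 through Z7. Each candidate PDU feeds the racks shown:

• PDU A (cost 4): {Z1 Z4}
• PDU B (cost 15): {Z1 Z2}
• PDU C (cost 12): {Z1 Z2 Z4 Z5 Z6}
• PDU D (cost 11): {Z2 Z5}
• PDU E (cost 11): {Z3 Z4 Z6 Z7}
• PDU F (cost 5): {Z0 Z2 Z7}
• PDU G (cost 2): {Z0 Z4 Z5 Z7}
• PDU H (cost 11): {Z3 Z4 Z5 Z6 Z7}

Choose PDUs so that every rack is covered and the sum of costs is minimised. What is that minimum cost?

20

A, F, H together cover every rack (A ∪ F ∪ H = {Z0, Z1, Z2, Z3, Z4, Z5, Z6, Z7}); total cost 4 + 5 + 11 = 20.
The greedy pick G, A, F, E costs 22; no covering selection beats 20.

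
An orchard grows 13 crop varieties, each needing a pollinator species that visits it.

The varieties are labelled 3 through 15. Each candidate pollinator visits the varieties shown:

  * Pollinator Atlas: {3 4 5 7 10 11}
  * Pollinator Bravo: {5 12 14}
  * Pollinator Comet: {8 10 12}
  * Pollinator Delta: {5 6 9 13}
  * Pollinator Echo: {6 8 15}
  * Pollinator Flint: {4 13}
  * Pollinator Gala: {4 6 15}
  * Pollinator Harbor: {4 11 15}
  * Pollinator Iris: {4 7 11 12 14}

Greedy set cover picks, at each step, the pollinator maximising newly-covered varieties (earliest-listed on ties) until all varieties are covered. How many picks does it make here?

Greedy: pick Atlas (covers 6 new) → pick Delta (covers 3 new) → pick Bravo (covers 2 new) → pick Echo (covers 2 new). Total picks: 4.

4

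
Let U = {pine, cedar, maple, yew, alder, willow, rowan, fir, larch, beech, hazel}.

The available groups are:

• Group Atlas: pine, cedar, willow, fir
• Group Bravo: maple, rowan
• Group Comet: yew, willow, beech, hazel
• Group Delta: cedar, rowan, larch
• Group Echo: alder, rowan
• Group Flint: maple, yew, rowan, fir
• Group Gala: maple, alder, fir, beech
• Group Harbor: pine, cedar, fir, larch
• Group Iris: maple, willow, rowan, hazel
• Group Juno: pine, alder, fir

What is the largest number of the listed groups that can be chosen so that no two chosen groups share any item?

3

Comet, Echo, Harbor are pairwise disjoint (Comet={yew,willow,beech,hazel}; Echo={alder,rowan}; Harbor={pine,cedar,fir,larch}).
Every remaining group overlaps one of these, and no 4 of the listed groups are pairwise disjoint, so 3 is the maximum.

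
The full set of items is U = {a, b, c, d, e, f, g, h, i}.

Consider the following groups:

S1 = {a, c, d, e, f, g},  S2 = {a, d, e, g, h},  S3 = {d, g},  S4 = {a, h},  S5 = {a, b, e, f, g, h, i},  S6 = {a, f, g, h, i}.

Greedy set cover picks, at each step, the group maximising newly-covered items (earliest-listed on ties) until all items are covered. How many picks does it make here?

2

Greedy: pick S5 (covers 7 new) → pick S1 (covers 2 new). Total picks: 2.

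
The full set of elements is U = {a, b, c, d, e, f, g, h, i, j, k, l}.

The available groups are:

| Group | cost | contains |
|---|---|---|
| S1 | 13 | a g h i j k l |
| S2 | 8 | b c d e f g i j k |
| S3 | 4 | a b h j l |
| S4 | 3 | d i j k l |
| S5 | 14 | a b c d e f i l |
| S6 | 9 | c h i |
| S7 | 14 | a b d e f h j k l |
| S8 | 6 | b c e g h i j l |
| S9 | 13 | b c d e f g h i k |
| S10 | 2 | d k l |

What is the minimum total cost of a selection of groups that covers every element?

12

S2, S3 together cover every element (S2 ∪ S3 = {a, b, c, d, e, f, g, h, i, j, k, l}); total cost 8 + 4 = 12.
The greedy pick S4, S8, S3, S2 costs 21; no covering selection beats 12.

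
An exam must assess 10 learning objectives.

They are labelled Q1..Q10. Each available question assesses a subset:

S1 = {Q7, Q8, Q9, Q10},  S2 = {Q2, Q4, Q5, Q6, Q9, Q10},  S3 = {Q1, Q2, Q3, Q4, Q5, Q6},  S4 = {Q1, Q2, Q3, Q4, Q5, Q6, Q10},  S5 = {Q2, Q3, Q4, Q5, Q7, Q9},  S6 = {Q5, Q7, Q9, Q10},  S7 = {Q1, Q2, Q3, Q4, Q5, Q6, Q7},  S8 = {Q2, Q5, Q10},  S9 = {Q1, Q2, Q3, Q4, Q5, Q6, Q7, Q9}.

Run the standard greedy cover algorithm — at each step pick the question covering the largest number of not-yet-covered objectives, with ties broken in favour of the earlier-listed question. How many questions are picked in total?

2

Greedy: pick S9 (covers 8 new) → pick S1 (covers 2 new). Total picks: 2.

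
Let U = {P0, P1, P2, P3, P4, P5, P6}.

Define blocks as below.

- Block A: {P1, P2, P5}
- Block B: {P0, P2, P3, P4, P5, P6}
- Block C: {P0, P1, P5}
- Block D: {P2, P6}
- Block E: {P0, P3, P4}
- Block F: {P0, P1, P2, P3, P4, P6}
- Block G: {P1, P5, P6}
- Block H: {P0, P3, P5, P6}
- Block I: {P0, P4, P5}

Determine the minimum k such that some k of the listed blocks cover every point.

Take {F, H}. Their union is {P0, P1, P2, P3, P4, P5, P6}, which is all 7 points.
No single block has all 7 points (the largest, B, has 6), so 2 is optimal.

2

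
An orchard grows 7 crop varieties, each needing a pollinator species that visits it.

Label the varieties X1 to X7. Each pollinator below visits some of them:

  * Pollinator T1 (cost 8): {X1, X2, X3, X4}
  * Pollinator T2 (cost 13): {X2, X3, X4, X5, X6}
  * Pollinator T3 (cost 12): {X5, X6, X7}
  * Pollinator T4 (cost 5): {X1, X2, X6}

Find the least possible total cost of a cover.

T1, T3 together cover every variety (T1 ∪ T3 = {X1, X2, X3, X4, X5, X6, X7}); total cost 8 + 12 = 20.
The greedy pick T4, T1, T3 costs 25; no covering selection beats 20.

20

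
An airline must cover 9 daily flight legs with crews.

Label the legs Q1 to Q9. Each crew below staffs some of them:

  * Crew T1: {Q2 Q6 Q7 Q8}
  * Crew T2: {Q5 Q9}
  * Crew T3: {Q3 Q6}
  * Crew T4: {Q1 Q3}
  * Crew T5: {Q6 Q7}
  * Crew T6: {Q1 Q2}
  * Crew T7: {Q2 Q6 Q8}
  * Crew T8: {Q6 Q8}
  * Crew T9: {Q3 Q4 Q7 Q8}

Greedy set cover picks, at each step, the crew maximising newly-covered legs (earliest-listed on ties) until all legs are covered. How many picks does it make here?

Greedy: pick T1 (covers 4 new) → pick T2 (covers 2 new) → pick T4 (covers 2 new) → pick T9 (covers 1 new). Total picks: 4.

4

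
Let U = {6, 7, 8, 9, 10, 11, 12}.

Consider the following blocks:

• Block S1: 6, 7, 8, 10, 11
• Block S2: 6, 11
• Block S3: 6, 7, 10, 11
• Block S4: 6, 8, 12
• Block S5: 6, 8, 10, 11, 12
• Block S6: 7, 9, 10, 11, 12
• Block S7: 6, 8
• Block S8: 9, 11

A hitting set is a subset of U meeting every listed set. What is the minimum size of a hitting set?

H = {6, 9} meets every block (each contains at least one member of H), and |H| = 2.
The blocks S4, S8 are pairwise disjoint, so any hitting set needs a separate point for each — at least 2. Hence 2 is optimal.

2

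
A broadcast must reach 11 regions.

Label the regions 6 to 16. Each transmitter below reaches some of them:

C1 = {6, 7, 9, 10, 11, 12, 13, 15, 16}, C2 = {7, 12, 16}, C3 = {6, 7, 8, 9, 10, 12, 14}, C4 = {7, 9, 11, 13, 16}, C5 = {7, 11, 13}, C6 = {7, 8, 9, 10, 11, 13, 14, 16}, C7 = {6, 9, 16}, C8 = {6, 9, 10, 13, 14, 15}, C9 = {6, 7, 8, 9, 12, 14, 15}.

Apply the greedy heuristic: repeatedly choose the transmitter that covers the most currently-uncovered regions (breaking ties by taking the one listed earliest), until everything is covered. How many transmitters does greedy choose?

Greedy: pick C1 (covers 9 new) → pick C3 (covers 2 new). Total picks: 2.

2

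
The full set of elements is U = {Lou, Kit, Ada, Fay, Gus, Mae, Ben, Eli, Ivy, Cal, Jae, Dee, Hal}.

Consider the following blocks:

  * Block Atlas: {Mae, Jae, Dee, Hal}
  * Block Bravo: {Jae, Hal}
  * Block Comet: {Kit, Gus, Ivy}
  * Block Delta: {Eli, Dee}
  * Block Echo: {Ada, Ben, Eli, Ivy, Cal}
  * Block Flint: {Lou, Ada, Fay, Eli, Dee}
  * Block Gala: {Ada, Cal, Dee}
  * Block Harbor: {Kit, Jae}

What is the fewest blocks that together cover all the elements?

Atlas, Comet, Echo, and Flint cover everything between them: the union {Lou, Kit, Ada, Fay, Gus, Mae, Ben, Eli, Ivy, Cal, Jae, Dee, Hal} is all of U.
Only Flint contains Lou, so Flint is forced; the remaining 8 elements need at least 3 more blocks (each remaining block adds at most 3) — so at least 4 blocks are needed, and 4 is optimal.

4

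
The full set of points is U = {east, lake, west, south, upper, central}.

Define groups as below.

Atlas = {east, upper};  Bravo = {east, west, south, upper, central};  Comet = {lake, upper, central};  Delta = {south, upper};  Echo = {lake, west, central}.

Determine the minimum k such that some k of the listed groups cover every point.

Take {Bravo, Comet}. Their union is {east, lake, west, south, upper, central}, which is all 6 points.
No single group has all 6 points (the largest, Bravo, has 5), so 2 is optimal.

2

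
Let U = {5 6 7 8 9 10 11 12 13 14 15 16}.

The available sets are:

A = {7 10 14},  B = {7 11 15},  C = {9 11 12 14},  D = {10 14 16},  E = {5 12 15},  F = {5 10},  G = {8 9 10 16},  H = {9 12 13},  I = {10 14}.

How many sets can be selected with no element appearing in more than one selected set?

B, D, H are pairwise disjoint (B={7,11,15}; D={10,14,16}; H={9,12,13}).
Every remaining set overlaps one of these, and no 4 of the listed sets are pairwise disjoint, so 3 is the maximum.

3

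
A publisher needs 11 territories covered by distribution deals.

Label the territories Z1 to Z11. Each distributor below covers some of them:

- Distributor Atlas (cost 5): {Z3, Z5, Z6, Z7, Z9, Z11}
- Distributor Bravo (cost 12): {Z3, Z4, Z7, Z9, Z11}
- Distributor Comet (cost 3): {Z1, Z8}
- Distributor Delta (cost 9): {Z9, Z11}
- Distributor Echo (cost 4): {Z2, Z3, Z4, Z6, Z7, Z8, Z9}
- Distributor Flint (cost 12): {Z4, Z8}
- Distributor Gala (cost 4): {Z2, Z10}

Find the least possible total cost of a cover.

Atlas, Comet, Echo, Gala together cover every territory (Atlas ∪ Comet ∪ Echo ∪ Gala = {Z1, Z2, Z3, Z4, Z5, Z6, Z7, Z8, Z9, Z10, Z11}); total cost 5 + 3 + 4 + 4 = 16.
No covering selection has total cost below 16.

16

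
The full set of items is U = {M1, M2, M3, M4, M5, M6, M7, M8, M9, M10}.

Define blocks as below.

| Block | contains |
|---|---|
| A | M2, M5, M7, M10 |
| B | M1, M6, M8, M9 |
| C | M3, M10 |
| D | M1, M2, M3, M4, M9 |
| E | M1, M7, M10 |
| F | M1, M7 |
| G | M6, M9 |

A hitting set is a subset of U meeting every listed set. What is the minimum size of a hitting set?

H = {M3, M7, M9} meets every block (each contains at least one member of H), and |H| = 3.
The blocks C, F, G are pairwise disjoint, so any hitting set needs a separate item for each — at least 3. Hence 3 is optimal.

3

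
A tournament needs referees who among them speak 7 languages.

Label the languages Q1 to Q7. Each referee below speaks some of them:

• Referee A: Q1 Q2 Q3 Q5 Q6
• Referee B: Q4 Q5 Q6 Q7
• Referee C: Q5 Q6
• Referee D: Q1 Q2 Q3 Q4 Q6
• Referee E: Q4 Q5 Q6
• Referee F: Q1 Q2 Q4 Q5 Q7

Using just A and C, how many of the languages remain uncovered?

2

Union of A, C = {Q1, Q2, Q3, Q5, Q6}.
Not covered: Q4, Q7 — 2 languages.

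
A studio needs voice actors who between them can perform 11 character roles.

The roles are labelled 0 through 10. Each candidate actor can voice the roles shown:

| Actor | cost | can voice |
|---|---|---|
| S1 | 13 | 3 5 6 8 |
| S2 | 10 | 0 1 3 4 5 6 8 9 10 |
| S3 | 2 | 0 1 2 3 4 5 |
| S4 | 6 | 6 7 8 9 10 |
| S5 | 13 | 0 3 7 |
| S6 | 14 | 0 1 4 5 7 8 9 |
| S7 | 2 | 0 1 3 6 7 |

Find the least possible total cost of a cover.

8

S3, S4 together cover every role (S3 ∪ S4 = {0, 1, 2, 3, 4, 5, 6, 7, 8, 9, 10}); total cost 2 + 6 = 8.
The greedy pick S3, S7, S4 costs 10; no covering selection beats 8.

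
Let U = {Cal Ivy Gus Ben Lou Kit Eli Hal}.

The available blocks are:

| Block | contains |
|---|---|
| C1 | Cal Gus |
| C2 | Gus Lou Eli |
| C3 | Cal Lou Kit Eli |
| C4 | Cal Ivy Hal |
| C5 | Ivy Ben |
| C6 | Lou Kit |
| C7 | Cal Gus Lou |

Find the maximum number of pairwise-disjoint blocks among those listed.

C1, C5, C6 are pairwise disjoint (C1={Cal,Gus}; C5={Ivy,Ben}; C6={Lou,Kit}).
Every remaining block overlaps one of these, and no 4 of the listed blocks are pairwise disjoint, so 3 is the maximum.

3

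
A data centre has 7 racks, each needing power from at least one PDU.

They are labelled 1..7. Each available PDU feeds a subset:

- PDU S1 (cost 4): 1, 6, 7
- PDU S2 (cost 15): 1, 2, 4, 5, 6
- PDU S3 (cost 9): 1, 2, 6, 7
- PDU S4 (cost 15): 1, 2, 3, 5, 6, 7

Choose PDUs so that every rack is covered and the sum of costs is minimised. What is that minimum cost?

S2, S4 together cover every rack (S2 ∪ S4 = {1, 2, 3, 4, 5, 6, 7}); total cost 15 + 15 = 30.
The greedy pick S1, S2, S4 costs 34; no covering selection beats 30.

30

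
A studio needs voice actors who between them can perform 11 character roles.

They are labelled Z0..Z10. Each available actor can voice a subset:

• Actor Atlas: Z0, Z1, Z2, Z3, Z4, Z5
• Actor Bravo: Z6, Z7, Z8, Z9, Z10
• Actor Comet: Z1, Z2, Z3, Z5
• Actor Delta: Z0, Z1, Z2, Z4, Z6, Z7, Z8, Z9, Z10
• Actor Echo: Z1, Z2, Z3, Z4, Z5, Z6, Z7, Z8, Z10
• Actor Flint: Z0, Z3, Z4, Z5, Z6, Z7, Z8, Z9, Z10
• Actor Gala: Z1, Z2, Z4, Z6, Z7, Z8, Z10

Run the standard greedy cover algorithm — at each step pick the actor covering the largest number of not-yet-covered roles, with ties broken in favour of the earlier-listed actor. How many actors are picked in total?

2

Greedy: pick Delta (covers 9 new) → pick Atlas (covers 2 new). Total picks: 2.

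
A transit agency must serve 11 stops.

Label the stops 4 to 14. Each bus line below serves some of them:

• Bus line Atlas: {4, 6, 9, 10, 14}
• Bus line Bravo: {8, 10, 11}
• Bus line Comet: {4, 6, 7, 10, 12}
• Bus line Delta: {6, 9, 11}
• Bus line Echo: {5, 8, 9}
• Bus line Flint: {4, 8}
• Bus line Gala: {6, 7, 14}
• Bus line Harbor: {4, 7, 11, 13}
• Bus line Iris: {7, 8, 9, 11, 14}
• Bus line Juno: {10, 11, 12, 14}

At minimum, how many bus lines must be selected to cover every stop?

Delta and Echo and Harbor and Juno together: Delta ∪ Echo ∪ Harbor ∪ Juno = {4, 5, 6, 7, 8, 9, 10, 11, 12, 13, 14} — every stop is covered.
No 3 of the 10 bus lines cover everything (all 120 combinations miss at least one stop), so 4 is optimal.

4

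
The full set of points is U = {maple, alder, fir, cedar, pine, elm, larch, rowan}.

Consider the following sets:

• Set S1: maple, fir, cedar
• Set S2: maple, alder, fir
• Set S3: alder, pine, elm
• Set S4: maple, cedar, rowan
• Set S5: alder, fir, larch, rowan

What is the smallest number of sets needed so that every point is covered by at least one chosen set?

3

Take {S3, S4, S5}. Their union is {maple, alder, fir, cedar, pine, elm, larch, rowan}, which is all 8 points.
Only S3 contains pine, so S3 is forced; the remaining 5 points need at least 2 more sets (each remaining set adds at most 3) — so at least 3 sets are needed, and 3 is optimal.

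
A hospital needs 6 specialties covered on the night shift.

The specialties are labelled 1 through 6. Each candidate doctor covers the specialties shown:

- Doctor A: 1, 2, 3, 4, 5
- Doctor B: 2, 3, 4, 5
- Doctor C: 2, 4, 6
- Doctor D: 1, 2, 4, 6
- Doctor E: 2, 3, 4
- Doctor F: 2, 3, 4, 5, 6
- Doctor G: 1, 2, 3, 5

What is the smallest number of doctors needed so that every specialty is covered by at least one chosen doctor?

Take {A, D}. Their union is {1, 2, 3, 4, 5, 6}, which is all 6 specialties.
No single doctor has all 6 specialties (the largest, A, has 5), so 2 is optimal.

2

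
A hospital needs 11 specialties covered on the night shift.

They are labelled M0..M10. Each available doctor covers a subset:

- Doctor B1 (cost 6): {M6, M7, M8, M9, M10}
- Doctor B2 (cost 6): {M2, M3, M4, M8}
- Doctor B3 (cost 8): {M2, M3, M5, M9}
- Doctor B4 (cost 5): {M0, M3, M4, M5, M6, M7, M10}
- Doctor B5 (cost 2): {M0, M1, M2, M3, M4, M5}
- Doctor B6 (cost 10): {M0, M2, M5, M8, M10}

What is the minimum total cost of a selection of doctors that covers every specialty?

8

B1, B5 together cover every specialty (B1 ∪ B5 = {M0, M1, M2, M3, M4, M5, M6, M7, M8, M9, M10}); total cost 6 + 2 = 8.
No covering selection has total cost below 8.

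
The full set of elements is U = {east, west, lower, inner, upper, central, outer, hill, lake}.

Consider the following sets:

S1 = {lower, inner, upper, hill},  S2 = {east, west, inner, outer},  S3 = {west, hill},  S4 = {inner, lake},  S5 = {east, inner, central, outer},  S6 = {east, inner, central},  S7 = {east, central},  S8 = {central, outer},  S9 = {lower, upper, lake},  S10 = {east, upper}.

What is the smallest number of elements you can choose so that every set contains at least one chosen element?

H = {west, upper, central, lake} meets every set (each contains at least one member of H), and |H| = 4.
The sets S3, S4, S8, S10 are pairwise disjoint, so any hitting set needs a separate element for each — at least 4. Hence 4 is optimal.

4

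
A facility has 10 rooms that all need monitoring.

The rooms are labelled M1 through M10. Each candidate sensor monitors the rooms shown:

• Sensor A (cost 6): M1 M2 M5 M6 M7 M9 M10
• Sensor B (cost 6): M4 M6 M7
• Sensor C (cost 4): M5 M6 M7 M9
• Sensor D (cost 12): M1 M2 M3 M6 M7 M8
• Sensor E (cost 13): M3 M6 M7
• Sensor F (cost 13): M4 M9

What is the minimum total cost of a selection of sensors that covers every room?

A, B, D together cover every room (A ∪ B ∪ D = {M1, M2, M3, M4, M5, M6, M7, M8, M9, M10}); total cost 6 + 6 + 12 = 24.
No covering selection has total cost below 24.

24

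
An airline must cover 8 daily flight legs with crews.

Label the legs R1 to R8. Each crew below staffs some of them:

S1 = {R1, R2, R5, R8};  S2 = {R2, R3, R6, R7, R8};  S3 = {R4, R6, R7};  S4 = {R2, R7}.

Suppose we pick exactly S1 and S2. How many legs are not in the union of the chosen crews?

1

Union of S1, S2 = {R1, R2, R3, R5, R6, R7, R8}.
Not covered: R4 — 1 leg.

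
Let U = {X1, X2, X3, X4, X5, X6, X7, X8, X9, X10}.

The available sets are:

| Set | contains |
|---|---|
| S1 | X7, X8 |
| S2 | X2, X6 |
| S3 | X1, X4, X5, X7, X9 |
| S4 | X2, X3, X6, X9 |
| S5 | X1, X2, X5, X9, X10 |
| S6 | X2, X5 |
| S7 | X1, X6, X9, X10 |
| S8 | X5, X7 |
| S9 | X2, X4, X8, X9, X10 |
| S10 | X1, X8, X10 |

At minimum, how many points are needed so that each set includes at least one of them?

The 3 points {X5, X6, X8} hit every set.
The sets S1, S6, S7 are pairwise disjoint, so any hitting set needs a separate point for each — at least 3. Hence 3 is optimal.

3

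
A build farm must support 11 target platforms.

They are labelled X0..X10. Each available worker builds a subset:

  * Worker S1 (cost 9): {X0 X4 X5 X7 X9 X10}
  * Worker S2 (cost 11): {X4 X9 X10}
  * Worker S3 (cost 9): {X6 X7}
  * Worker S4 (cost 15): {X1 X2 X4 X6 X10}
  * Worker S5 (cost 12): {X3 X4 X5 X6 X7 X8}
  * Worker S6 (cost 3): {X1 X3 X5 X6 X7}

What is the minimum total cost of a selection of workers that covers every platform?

36

S1, S4, S5 together cover every platform (S1 ∪ S4 ∪ S5 = {X0, X1, X2, X3, X4, X5, X6, X7, X8, X9, X10}); total cost 9 + 15 + 12 = 36.
The greedy pick S6, S1, S5, S4 costs 39; no covering selection beats 36.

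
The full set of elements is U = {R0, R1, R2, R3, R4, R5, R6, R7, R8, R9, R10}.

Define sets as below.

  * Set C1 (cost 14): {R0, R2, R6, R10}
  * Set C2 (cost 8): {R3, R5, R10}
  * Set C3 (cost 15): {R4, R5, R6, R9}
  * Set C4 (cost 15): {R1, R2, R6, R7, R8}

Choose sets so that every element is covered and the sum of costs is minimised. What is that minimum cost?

52

C1, C2, C3, C4 together cover every element (C1 ∪ C2 ∪ C3 ∪ C4 = {R0, R1, R2, R3, R4, R5, R6, R7, R8, R9, R10}); total cost 14 + 8 + 15 + 15 = 52.
No covering selection has total cost below 52.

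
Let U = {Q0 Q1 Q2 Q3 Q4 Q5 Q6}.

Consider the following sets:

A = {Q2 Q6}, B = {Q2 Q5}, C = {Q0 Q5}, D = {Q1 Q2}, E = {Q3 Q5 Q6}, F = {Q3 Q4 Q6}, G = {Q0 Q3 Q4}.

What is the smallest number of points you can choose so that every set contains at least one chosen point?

H = {Q2, Q3, Q5} meets every set (each contains at least one member of H), and |H| = 3.
The sets C, D, F are pairwise disjoint, so any hitting set needs a separate point for each — at least 3. Hence 3 is optimal.

3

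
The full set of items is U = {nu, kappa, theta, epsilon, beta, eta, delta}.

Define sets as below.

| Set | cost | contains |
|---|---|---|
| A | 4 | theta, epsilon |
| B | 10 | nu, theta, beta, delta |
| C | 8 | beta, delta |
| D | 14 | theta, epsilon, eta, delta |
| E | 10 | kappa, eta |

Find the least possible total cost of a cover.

24

A, B, E together cover every item (A ∪ B ∪ E = {nu, kappa, theta, epsilon, beta, eta, delta}); total cost 4 + 10 + 10 = 24.
No covering selection has total cost below 24.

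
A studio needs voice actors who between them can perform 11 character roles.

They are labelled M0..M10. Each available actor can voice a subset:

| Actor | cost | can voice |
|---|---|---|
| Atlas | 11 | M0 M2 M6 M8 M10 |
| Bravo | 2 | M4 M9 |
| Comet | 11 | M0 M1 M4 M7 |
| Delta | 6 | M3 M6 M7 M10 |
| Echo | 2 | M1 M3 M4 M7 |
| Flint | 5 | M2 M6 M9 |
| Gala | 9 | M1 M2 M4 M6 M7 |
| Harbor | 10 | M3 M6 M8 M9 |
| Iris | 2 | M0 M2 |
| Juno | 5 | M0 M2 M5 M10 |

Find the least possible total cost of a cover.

17

Echo, Harbor, Juno together cover every role (Echo ∪ Harbor ∪ Juno = {M0, M1, M2, M3, M4, M5, M6, M7, M8, M9, M10}); total cost 2 + 10 + 5 = 17.
The greedy pick Echo, Iris, Bravo, Juno, Flint, Harbor costs 26; no covering selection beats 17.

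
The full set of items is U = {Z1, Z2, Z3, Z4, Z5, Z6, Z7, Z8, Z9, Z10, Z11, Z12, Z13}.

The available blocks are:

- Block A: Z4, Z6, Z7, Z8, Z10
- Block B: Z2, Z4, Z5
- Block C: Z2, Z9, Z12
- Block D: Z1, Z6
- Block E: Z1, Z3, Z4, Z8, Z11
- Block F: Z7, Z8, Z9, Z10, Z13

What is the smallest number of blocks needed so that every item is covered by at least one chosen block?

B and C and D and E and F together: B ∪ C ∪ D ∪ E ∪ F = {Z1, Z2, Z3, Z4, Z5, Z6, Z7, Z8, Z9, Z10, Z11, Z12, Z13} — every item is covered.
No 4 of the 6 blocks cover everything (all 15 combinations miss at least one item), so 5 is optimal.

5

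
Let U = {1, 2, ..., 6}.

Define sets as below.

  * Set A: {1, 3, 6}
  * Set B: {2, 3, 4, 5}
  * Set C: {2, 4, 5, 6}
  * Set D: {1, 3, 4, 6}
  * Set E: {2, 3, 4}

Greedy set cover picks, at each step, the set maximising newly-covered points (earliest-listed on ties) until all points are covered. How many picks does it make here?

Greedy: pick B (covers 4 new) → pick A (covers 2 new). Total picks: 2.

2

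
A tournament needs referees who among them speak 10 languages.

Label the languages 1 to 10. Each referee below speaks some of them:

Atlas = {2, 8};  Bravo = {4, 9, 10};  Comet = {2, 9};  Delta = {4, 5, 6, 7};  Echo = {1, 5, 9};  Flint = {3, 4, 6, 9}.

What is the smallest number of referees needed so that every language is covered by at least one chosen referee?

5

Take {Atlas, Bravo, Delta, Echo, Flint}. Their union is {1, 2, 3, 4, 5, 6, 7, 8, 9, 10}, which is all 10 languages.
No 4 of the 6 referees cover everything (all 15 combinations miss at least one language), so 5 is optimal.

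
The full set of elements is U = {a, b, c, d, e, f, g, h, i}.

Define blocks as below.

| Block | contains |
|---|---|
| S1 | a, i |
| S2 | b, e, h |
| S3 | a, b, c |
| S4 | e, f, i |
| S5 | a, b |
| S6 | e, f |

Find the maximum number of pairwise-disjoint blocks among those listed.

S1, S6 are pairwise disjoint (S1={a,i}; S6={e,f}).
Every remaining block overlaps one of these, and no 3 of the listed blocks are pairwise disjoint, so 2 is the maximum.

2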